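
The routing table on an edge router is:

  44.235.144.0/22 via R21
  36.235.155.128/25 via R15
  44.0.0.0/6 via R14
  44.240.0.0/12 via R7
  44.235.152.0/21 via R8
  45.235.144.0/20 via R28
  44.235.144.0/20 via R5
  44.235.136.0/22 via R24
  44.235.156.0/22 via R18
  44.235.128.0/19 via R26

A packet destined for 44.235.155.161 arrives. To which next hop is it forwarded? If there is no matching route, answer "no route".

R8

Routes whose prefix contains 44.235.155.161:
  44.0.0.0/6 (44.0.0.0 - 47.255.255.255) -> R14
  44.235.128.0/19 (44.235.128.0 - 44.235.159.255) -> R26
  44.235.144.0/20 (44.235.144.0 - 44.235.159.255) -> R5
  44.235.152.0/21 (44.235.152.0 - 44.235.159.255) -> R8
More-specific entries that do NOT match:
  36.235.155.128/25 (36.235.155.128 - 36.235.155.255) does not contain 44.235.155.161
  44.235.144.0/22 (44.235.144.0 - 44.235.147.255) does not contain 44.235.155.161
  44.235.136.0/22 (44.235.136.0 - 44.235.139.255) does not contain 44.235.155.161
  44.235.156.0/22 (44.235.156.0 - 44.235.159.255) does not contain 44.235.155.161
Longest matching prefix is /21 -> next hop R8.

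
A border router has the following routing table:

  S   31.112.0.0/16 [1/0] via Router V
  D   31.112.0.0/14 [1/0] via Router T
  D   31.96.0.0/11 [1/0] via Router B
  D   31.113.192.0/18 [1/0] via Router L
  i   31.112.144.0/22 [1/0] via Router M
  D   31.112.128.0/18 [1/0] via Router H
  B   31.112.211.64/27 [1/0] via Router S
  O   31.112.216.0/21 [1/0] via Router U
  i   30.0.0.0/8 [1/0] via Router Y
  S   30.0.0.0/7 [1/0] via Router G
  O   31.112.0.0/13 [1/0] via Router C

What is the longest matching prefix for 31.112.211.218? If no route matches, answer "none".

Entries matching 31.112.211.218:
  30.0.0.0/7 (30.0.0.0 - 31.255.255.255)
  31.96.0.0/11 (31.96.0.0 - 31.127.255.255)
  31.112.0.0/13 (31.112.0.0 - 31.119.255.255)
  31.112.0.0/14 (31.112.0.0 - 31.115.255.255)
  31.112.0.0/16 (31.112.0.0 - 31.112.255.255)
Most specific is 31.112.0.0/16.

31.112.0.0/16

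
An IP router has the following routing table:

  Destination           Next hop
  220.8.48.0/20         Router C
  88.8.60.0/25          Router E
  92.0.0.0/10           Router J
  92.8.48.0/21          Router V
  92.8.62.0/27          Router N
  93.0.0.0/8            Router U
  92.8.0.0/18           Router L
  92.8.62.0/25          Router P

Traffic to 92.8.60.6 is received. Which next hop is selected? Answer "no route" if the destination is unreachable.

Routes whose prefix contains 92.8.60.6:
  92.0.0.0/10 (92.0.0.0 - 92.63.255.255) -> Router J
  92.8.0.0/18 (92.8.0.0 - 92.8.63.255) -> Router L
More-specific entries that do NOT match:
  92.8.62.0/27 (92.8.62.0 - 92.8.62.31) does not contain 92.8.60.6
  88.8.60.0/25 (88.8.60.0 - 88.8.60.127) does not contain 92.8.60.6
  92.8.62.0/25 (92.8.62.0 - 92.8.62.127) does not contain 92.8.60.6
  92.8.48.0/21 (92.8.48.0 - 92.8.55.255) does not contain 92.8.60.6
  220.8.48.0/20 (220.8.48.0 - 220.8.63.255) does not contain 92.8.60.6
Longest matching prefix is /18 -> next hop Router L.

Router L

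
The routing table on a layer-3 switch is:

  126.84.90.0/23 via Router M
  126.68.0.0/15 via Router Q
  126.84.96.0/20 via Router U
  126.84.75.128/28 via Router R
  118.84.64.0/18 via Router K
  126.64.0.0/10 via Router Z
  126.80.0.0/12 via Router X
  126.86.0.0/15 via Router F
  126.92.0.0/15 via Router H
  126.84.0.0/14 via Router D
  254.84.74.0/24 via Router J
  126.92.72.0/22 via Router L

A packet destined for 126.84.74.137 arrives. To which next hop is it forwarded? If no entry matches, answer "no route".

Router D

Routes whose prefix contains 126.84.74.137:
  126.64.0.0/10 (126.64.0.0 - 126.127.255.255) -> Router Z
  126.80.0.0/12 (126.80.0.0 - 126.95.255.255) -> Router X
  126.84.0.0/14 (126.84.0.0 - 126.87.255.255) -> Router D
More-specific entries that do NOT match:
  126.84.75.128/28 (126.84.75.128 - 126.84.75.143) does not contain 126.84.74.137
  254.84.74.0/24 (254.84.74.0 - 254.84.74.255) does not contain 126.84.74.137
  126.84.90.0/23 (126.84.90.0 - 126.84.91.255) does not contain 126.84.74.137
  126.92.72.0/22 (126.92.72.0 - 126.92.75.255) does not contain 126.84.74.137
  126.84.96.0/20 (126.84.96.0 - 126.84.111.255) does not contain 126.84.74.137
  118.84.64.0/18 (118.84.64.0 - 118.84.127.255) does not contain 126.84.74.137
  126.68.0.0/15 (126.68.0.0 - 126.69.255.255) does not contain 126.84.74.137
  126.86.0.0/15 (126.86.0.0 - 126.87.255.255) does not contain 126.84.74.137
  126.92.0.0/15 (126.92.0.0 - 126.93.255.255) does not contain 126.84.74.137
Longest matching prefix is /14 -> next hop Router D.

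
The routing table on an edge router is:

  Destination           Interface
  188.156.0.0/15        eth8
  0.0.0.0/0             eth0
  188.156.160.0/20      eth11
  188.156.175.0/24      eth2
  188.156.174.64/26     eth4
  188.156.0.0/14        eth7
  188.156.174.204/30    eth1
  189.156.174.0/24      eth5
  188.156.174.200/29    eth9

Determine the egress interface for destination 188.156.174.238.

eth11

Routes whose prefix contains 188.156.174.238:
  0.0.0.0/0 (default, matches everything) -> eth0
  188.156.0.0/14 (188.156.0.0 - 188.159.255.255) -> eth7
  188.156.0.0/15 (188.156.0.0 - 188.157.255.255) -> eth8
  188.156.160.0/20 (188.156.160.0 - 188.156.175.255) -> eth11
More-specific entries that do NOT match:
  188.156.174.204/30 (188.156.174.204 - 188.156.174.207) does not contain 188.156.174.238
  188.156.174.200/29 (188.156.174.200 - 188.156.174.207) does not contain 188.156.174.238
  188.156.174.64/26 (188.156.174.64 - 188.156.174.127) does not contain 188.156.174.238
  188.156.175.0/24 (188.156.175.0 - 188.156.175.255) does not contain 188.156.174.238
  189.156.174.0/24 (189.156.174.0 - 189.156.174.255) does not contain 188.156.174.238
Longest matching prefix is /20 -> interface eth11.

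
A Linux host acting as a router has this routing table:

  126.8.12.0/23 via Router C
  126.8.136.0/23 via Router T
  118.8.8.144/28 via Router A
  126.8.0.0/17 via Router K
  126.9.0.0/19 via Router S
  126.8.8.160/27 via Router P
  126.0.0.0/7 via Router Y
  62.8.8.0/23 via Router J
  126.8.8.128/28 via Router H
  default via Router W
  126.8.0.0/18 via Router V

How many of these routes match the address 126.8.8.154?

4

Prefixes containing 126.8.8.154:
  0.0.0.0/0 (default, matches everything)
  126.0.0.0/7 (126.0.0.0 - 127.255.255.255)
  126.8.0.0/17 (126.8.0.0 - 126.8.127.255)
  126.8.0.0/18 (126.8.0.0 - 126.8.63.255)
Total matching entries: 4.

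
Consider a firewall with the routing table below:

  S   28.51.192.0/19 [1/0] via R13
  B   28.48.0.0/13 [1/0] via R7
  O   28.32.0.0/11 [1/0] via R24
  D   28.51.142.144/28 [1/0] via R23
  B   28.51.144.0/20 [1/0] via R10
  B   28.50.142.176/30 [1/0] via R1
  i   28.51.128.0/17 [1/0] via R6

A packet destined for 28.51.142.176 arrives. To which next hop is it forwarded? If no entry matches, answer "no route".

R6

Routes whose prefix contains 28.51.142.176:
  28.32.0.0/11 (28.32.0.0 - 28.63.255.255) -> R24
  28.48.0.0/13 (28.48.0.0 - 28.55.255.255) -> R7
  28.51.128.0/17 (28.51.128.0 - 28.51.255.255) -> R6
More-specific entries that do NOT match:
  28.50.142.176/30 (28.50.142.176 - 28.50.142.179) does not contain 28.51.142.176
  28.51.142.144/28 (28.51.142.144 - 28.51.142.159) does not contain 28.51.142.176
  28.51.144.0/20 (28.51.144.0 - 28.51.159.255) does not contain 28.51.142.176
  28.51.192.0/19 (28.51.192.0 - 28.51.223.255) does not contain 28.51.142.176
Longest matching prefix is /17 -> next hop R6.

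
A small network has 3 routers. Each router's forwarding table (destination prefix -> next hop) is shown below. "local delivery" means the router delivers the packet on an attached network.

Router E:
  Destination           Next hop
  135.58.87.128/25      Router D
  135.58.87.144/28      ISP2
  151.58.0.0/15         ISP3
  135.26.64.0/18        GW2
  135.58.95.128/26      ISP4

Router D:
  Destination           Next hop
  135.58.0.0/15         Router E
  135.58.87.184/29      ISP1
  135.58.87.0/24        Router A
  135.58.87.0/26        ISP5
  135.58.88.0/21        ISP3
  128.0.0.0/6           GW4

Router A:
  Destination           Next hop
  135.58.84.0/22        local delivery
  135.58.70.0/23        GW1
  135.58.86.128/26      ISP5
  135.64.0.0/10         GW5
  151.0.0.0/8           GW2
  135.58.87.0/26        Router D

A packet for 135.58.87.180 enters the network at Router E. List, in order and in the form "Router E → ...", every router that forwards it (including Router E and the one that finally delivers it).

Router E → Router D → Router A

At Router E: longest match for 135.58.87.180 is 135.58.87.128/25 -> Router D
At Router D: longest match for 135.58.87.180 is 135.58.87.0/24 -> Router A
At Router A: longest match for 135.58.87.180 is 135.58.84.0/22 -> local delivery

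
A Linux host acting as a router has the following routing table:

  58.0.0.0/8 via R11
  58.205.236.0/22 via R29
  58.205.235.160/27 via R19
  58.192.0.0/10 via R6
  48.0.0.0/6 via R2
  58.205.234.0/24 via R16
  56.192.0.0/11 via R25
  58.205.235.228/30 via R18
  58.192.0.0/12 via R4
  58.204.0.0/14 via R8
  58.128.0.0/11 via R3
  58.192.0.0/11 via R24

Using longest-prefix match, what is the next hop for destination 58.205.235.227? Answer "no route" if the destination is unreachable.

R8

Routes whose prefix contains 58.205.235.227:
  58.0.0.0/8 (58.0.0.0 - 58.255.255.255) -> R11
  58.192.0.0/10 (58.192.0.0 - 58.255.255.255) -> R6
  58.192.0.0/11 (58.192.0.0 - 58.223.255.255) -> R24
  58.192.0.0/12 (58.192.0.0 - 58.207.255.255) -> R4
  58.204.0.0/14 (58.204.0.0 - 58.207.255.255) -> R8
More-specific entries that do NOT match:
  58.205.235.228/30 (58.205.235.228 - 58.205.235.231) does not contain 58.205.235.227
  58.205.235.160/27 (58.205.235.160 - 58.205.235.191) does not contain 58.205.235.227
  58.205.234.0/24 (58.205.234.0 - 58.205.234.255) does not contain 58.205.235.227
  58.205.236.0/22 (58.205.236.0 - 58.205.239.255) does not contain 58.205.235.227
Longest matching prefix is /14 -> next hop R8.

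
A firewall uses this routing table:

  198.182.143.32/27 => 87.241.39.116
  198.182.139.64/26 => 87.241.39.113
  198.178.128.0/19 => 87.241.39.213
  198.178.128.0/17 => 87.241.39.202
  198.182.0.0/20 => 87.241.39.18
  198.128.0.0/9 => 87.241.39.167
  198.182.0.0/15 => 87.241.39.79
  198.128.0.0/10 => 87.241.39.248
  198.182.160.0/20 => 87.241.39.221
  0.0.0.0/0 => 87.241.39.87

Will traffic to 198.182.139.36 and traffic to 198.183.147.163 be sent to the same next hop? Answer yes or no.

yes

198.182.139.36: longest match 198.182.0.0/15 -> 87.241.39.79
198.183.147.163: longest match 198.182.0.0/15 -> 87.241.39.79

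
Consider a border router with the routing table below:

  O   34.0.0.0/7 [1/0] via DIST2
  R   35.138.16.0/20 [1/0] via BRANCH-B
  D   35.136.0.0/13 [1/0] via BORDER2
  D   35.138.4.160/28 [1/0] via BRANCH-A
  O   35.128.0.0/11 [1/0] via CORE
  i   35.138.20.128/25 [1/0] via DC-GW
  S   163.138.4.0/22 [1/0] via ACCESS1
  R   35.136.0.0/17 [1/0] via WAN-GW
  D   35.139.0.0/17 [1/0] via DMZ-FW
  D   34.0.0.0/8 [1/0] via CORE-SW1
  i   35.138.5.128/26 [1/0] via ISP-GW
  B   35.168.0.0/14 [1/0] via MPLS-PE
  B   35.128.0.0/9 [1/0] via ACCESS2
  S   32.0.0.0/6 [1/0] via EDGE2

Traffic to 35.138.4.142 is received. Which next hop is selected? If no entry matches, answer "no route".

BORDER2

Routes whose prefix contains 35.138.4.142:
  32.0.0.0/6 (32.0.0.0 - 35.255.255.255) -> EDGE2
  34.0.0.0/7 (34.0.0.0 - 35.255.255.255) -> DIST2
  35.128.0.0/9 (35.128.0.0 - 35.255.255.255) -> ACCESS2
  35.128.0.0/11 (35.128.0.0 - 35.159.255.255) -> CORE
  35.136.0.0/13 (35.136.0.0 - 35.143.255.255) -> BORDER2
More-specific entries that do NOT match:
  35.138.4.160/28 (35.138.4.160 - 35.138.4.175) does not contain 35.138.4.142
  35.138.5.128/26 (35.138.5.128 - 35.138.5.191) does not contain 35.138.4.142
  35.138.20.128/25 (35.138.20.128 - 35.138.20.255) does not contain 35.138.4.142
  163.138.4.0/22 (163.138.4.0 - 163.138.7.255) does not contain 35.138.4.142
  35.138.16.0/20 (35.138.16.0 - 35.138.31.255) does not contain 35.138.4.142
  35.136.0.0/17 (35.136.0.0 - 35.136.127.255) does not contain 35.138.4.142
  35.139.0.0/17 (35.139.0.0 - 35.139.127.255) does not contain 35.138.4.142
  35.168.0.0/14 (35.168.0.0 - 35.171.255.255) does not contain 35.138.4.142
Longest matching prefix is /13 -> next hop BORDER2.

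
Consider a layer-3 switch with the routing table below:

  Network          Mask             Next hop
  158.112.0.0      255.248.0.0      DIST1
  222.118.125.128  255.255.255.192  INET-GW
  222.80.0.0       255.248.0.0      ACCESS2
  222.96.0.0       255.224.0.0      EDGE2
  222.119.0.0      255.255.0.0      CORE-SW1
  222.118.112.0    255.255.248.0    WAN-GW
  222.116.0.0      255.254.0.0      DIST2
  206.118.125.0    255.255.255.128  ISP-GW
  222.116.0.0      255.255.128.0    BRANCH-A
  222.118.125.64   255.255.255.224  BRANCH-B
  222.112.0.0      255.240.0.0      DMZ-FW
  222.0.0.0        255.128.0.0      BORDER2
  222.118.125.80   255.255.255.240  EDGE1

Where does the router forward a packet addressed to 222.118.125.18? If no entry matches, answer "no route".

DMZ-FW

Routes whose prefix contains 222.118.125.18:
  222.0.0.0/9 (222.0.0.0 - 222.127.255.255) -> BORDER2
  222.96.0.0/11 (222.96.0.0 - 222.127.255.255) -> EDGE2
  222.112.0.0/12 (222.112.0.0 - 222.127.255.255) -> DMZ-FW
More-specific entries that do NOT match:
  222.118.125.80/28 (222.118.125.80 - 222.118.125.95) does not contain 222.118.125.18
  222.118.125.64/27 (222.118.125.64 - 222.118.125.95) does not contain 222.118.125.18
  222.118.125.128/26 (222.118.125.128 - 222.118.125.191) does not contain 222.118.125.18
  206.118.125.0/25 (206.118.125.0 - 206.118.125.127) does not contain 222.118.125.18
  222.118.112.0/21 (222.118.112.0 - 222.118.119.255) does not contain 222.118.125.18
  222.116.0.0/17 (222.116.0.0 - 222.116.127.255) does not contain 222.118.125.18
  222.119.0.0/16 (222.119.0.0 - 222.119.255.255) does not contain 222.118.125.18
  222.116.0.0/15 (222.116.0.0 - 222.117.255.255) does not contain 222.118.125.18
  158.112.0.0/13 (158.112.0.0 - 158.119.255.255) does not contain 222.118.125.18
  222.80.0.0/13 (222.80.0.0 - 222.87.255.255) does not contain 222.118.125.18
Longest matching prefix is /12 -> next hop DMZ-FW.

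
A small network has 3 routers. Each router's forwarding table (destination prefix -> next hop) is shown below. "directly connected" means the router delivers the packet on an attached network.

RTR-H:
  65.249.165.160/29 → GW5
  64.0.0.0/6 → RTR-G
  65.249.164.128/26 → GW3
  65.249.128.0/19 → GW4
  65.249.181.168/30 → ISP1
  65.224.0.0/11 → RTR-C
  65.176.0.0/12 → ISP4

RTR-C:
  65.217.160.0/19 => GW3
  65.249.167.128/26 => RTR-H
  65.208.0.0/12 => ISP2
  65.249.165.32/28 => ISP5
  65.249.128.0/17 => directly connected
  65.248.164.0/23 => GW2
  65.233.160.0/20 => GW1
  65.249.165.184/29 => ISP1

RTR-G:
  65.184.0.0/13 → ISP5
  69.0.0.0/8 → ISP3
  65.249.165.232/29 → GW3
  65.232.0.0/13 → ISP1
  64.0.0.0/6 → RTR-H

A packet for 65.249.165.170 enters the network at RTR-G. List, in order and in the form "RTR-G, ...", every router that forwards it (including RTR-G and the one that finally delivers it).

RTR-G, RTR-H, RTR-C

At RTR-G: longest match for 65.249.165.170 is 64.0.0.0/6 -> RTR-H
At RTR-H: longest match for 65.249.165.170 is 65.224.0.0/11 -> RTR-C
At RTR-C: longest match for 65.249.165.170 is 65.249.128.0/17 -> directly connected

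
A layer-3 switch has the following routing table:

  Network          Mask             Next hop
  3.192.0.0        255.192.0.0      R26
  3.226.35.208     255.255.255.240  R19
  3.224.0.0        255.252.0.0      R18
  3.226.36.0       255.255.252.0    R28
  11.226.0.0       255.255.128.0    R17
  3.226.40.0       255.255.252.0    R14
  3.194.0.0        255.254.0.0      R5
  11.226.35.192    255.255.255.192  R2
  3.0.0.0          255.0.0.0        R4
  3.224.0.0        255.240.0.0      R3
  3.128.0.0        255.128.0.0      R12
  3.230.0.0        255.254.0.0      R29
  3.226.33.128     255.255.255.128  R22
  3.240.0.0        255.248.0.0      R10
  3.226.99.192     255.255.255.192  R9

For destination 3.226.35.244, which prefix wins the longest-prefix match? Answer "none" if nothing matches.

Entries matching 3.226.35.244:
  3.0.0.0/8 (3.0.0.0 - 3.255.255.255)
  3.128.0.0/9 (3.128.0.0 - 3.255.255.255)
  3.192.0.0/10 (3.192.0.0 - 3.255.255.255)
  3.224.0.0/12 (3.224.0.0 - 3.239.255.255)
  3.224.0.0/14 (3.224.0.0 - 3.227.255.255)
Most specific is 3.224.0.0/14.

3.224.0.0/14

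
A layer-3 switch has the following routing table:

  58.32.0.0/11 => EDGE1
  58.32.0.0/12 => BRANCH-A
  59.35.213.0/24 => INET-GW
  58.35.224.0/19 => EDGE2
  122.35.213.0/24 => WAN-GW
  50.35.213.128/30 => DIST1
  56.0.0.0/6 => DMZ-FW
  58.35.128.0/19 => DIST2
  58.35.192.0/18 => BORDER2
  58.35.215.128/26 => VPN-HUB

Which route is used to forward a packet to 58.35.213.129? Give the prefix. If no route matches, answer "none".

Entries matching 58.35.213.129:
  56.0.0.0/6 (56.0.0.0 - 59.255.255.255)
  58.32.0.0/11 (58.32.0.0 - 58.63.255.255)
  58.32.0.0/12 (58.32.0.0 - 58.47.255.255)
  58.35.192.0/18 (58.35.192.0 - 58.35.255.255)
Most specific is 58.35.192.0/18.

58.35.192.0/18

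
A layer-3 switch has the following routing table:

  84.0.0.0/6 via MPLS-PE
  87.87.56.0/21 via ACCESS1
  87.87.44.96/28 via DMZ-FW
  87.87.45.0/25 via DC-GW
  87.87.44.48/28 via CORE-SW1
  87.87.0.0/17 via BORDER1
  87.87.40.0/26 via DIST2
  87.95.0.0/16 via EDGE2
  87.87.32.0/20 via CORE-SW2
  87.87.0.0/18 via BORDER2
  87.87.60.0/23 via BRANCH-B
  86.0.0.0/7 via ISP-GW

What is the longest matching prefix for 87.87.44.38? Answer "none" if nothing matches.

Entries matching 87.87.44.38:
  84.0.0.0/6 (84.0.0.0 - 87.255.255.255)
  86.0.0.0/7 (86.0.0.0 - 87.255.255.255)
  87.87.0.0/17 (87.87.0.0 - 87.87.127.255)
  87.87.0.0/18 (87.87.0.0 - 87.87.63.255)
  87.87.32.0/20 (87.87.32.0 - 87.87.47.255)
Most specific is 87.87.32.0/20.

87.87.32.0/20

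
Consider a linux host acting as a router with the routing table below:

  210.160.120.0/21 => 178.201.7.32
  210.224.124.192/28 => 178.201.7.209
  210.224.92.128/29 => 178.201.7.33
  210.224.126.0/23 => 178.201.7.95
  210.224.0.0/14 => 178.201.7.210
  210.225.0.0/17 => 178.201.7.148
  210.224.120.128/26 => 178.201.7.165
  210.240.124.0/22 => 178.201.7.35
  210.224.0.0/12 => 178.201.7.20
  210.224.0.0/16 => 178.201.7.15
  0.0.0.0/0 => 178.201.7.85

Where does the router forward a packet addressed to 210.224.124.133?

Routes whose prefix contains 210.224.124.133:
  0.0.0.0/0 (default, matches everything) -> 178.201.7.85
  210.224.0.0/12 (210.224.0.0 - 210.239.255.255) -> 178.201.7.20
  210.224.0.0/14 (210.224.0.0 - 210.227.255.255) -> 178.201.7.210
  210.224.0.0/16 (210.224.0.0 - 210.224.255.255) -> 178.201.7.15
More-specific entries that do NOT match:
  210.224.92.128/29 (210.224.92.128 - 210.224.92.135) does not contain 210.224.124.133
  210.224.124.192/28 (210.224.124.192 - 210.224.124.207) does not contain 210.224.124.133
  210.224.120.128/26 (210.224.120.128 - 210.224.120.191) does not contain 210.224.124.133
  210.224.126.0/23 (210.224.126.0 - 210.224.127.255) does not contain 210.224.124.133
  210.240.124.0/22 (210.240.124.0 - 210.240.127.255) does not contain 210.224.124.133
  210.160.120.0/21 (210.160.120.0 - 210.160.127.255) does not contain 210.224.124.133
  210.225.0.0/17 (210.225.0.0 - 210.225.127.255) does not contain 210.224.124.133
Longest matching prefix is /16 -> next hop 178.201.7.15.

178.201.7.15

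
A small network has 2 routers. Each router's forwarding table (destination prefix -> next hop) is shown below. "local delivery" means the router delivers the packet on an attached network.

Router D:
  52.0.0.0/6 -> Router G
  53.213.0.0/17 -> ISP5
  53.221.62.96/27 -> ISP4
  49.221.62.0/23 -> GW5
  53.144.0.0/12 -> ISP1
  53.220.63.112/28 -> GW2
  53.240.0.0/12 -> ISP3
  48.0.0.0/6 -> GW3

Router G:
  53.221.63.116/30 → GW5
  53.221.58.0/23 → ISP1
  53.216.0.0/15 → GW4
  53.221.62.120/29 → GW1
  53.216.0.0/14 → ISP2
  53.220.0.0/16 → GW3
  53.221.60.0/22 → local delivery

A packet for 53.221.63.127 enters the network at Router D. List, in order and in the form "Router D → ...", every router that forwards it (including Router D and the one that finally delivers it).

Router D → Router G

At Router D: longest match for 53.221.63.127 is 52.0.0.0/6 -> Router G
At Router G: longest match for 53.221.63.127 is 53.221.60.0/22 -> local delivery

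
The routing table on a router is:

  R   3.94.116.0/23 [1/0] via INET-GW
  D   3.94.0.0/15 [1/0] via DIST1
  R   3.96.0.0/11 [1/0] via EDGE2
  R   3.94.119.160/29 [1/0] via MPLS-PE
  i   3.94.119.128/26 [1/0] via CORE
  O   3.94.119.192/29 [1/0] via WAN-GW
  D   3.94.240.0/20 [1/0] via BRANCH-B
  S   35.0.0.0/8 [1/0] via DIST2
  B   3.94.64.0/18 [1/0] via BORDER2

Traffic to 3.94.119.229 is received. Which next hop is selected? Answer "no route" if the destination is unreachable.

Routes whose prefix contains 3.94.119.229:
  3.94.0.0/15 (3.94.0.0 - 3.95.255.255) -> DIST1
  3.94.64.0/18 (3.94.64.0 - 3.94.127.255) -> BORDER2
More-specific entries that do NOT match:
  3.94.119.160/29 (3.94.119.160 - 3.94.119.167) does not contain 3.94.119.229
  3.94.119.192/29 (3.94.119.192 - 3.94.119.199) does not contain 3.94.119.229
  3.94.119.128/26 (3.94.119.128 - 3.94.119.191) does not contain 3.94.119.229
  3.94.116.0/23 (3.94.116.0 - 3.94.117.255) does not contain 3.94.119.229
  3.94.240.0/20 (3.94.240.0 - 3.94.255.255) does not contain 3.94.119.229
Longest matching prefix is /18 -> next hop BORDER2.

BORDER2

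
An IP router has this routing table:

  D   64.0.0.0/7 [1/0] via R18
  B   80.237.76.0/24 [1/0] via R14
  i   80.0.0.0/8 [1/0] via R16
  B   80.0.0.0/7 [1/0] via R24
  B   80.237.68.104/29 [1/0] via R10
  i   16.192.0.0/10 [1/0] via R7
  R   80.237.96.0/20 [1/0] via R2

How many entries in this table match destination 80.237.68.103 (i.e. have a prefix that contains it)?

Prefixes containing 80.237.68.103:
  80.0.0.0/7 (80.0.0.0 - 81.255.255.255)
  80.0.0.0/8 (80.0.0.0 - 80.255.255.255)
Total matching entries: 2.

2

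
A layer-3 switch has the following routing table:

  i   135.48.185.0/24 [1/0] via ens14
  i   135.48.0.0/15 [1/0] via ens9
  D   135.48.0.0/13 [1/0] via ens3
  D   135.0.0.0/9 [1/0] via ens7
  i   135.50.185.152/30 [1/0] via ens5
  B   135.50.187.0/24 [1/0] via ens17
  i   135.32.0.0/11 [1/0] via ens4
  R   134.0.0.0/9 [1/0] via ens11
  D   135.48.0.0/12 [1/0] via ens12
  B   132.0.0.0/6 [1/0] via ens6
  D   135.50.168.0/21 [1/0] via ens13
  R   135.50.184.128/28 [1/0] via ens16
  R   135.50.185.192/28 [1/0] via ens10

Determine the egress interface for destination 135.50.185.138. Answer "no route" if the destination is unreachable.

ens3

Routes whose prefix contains 135.50.185.138:
  132.0.0.0/6 (132.0.0.0 - 135.255.255.255) -> ens6
  135.0.0.0/9 (135.0.0.0 - 135.127.255.255) -> ens7
  135.32.0.0/11 (135.32.0.0 - 135.63.255.255) -> ens4
  135.48.0.0/12 (135.48.0.0 - 135.63.255.255) -> ens12
  135.48.0.0/13 (135.48.0.0 - 135.55.255.255) -> ens3
More-specific entries that do NOT match:
  135.50.185.152/30 (135.50.185.152 - 135.50.185.155) does not contain 135.50.185.138
  135.50.184.128/28 (135.50.184.128 - 135.50.184.143) does not contain 135.50.185.138
  135.50.185.192/28 (135.50.185.192 - 135.50.185.207) does not contain 135.50.185.138
  135.48.185.0/24 (135.48.185.0 - 135.48.185.255) does not contain 135.50.185.138
  135.50.187.0/24 (135.50.187.0 - 135.50.187.255) does not contain 135.50.185.138
  135.50.168.0/21 (135.50.168.0 - 135.50.175.255) does not contain 135.50.185.138
  135.48.0.0/15 (135.48.0.0 - 135.49.255.255) does not contain 135.50.185.138
Longest matching prefix is /13 -> interface ens3.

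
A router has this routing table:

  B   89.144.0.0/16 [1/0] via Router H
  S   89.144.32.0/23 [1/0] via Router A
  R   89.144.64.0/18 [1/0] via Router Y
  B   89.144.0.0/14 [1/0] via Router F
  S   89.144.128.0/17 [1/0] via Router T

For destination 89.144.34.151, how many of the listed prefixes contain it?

Prefixes containing 89.144.34.151:
  89.144.0.0/14 (89.144.0.0 - 89.147.255.255)
  89.144.0.0/16 (89.144.0.0 - 89.144.255.255)
Total matching entries: 2.

2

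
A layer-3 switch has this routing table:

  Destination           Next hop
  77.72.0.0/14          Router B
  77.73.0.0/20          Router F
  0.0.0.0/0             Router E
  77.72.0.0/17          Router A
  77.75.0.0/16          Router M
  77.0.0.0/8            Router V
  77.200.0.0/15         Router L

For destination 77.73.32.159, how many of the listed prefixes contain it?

3

Prefixes containing 77.73.32.159:
  0.0.0.0/0 (default, matches everything)
  77.0.0.0/8 (77.0.0.0 - 77.255.255.255)
  77.72.0.0/14 (77.72.0.0 - 77.75.255.255)
Total matching entries: 3.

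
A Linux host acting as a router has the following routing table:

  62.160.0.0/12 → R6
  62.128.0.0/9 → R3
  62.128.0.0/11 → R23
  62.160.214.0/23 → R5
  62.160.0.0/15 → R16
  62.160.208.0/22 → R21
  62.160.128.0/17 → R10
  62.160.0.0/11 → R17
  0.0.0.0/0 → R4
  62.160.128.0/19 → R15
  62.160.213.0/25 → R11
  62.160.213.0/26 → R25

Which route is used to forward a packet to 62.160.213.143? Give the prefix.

Entries matching 62.160.213.143:
  0.0.0.0/0 (default, matches everything)
  62.128.0.0/9 (62.128.0.0 - 62.255.255.255)
  62.160.0.0/11 (62.160.0.0 - 62.191.255.255)
  62.160.0.0/12 (62.160.0.0 - 62.175.255.255)
  62.160.0.0/15 (62.160.0.0 - 62.161.255.255)
  62.160.128.0/17 (62.160.128.0 - 62.160.255.255)
Most specific is 62.160.128.0/17.

62.160.128.0/17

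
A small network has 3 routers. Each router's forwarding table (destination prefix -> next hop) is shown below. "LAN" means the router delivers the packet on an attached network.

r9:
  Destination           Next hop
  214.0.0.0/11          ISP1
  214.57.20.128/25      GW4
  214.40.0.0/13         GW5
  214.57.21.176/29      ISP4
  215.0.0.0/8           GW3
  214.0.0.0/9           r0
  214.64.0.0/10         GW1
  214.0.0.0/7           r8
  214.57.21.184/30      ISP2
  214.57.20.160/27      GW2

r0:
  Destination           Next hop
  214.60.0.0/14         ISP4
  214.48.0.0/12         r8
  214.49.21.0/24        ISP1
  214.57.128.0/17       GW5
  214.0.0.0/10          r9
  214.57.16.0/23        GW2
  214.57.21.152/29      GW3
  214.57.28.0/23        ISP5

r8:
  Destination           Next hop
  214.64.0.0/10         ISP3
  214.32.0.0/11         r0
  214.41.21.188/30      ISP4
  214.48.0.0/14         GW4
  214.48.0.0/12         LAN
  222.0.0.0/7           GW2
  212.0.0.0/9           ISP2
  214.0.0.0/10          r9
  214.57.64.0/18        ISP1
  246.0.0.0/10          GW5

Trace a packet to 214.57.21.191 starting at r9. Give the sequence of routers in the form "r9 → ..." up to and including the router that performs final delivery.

r9 → r0 → r8

At r9: longest match for 214.57.21.191 is 214.0.0.0/9 -> r0
At r0: longest match for 214.57.21.191 is 214.48.0.0/12 -> r8
At r8: longest match for 214.57.21.191 is 214.48.0.0/12 -> LAN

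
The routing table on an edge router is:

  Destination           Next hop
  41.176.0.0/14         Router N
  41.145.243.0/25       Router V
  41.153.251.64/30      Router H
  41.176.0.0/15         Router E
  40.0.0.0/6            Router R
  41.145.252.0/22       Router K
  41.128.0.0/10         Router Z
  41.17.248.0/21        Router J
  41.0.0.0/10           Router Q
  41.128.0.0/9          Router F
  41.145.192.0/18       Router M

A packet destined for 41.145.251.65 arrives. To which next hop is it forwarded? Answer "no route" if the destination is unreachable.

Router M

Routes whose prefix contains 41.145.251.65:
  40.0.0.0/6 (40.0.0.0 - 43.255.255.255) -> Router R
  41.128.0.0/9 (41.128.0.0 - 41.255.255.255) -> Router F
  41.128.0.0/10 (41.128.0.0 - 41.191.255.255) -> Router Z
  41.145.192.0/18 (41.145.192.0 - 41.145.255.255) -> Router M
More-specific entries that do NOT match:
  41.153.251.64/30 (41.153.251.64 - 41.153.251.67) does not contain 41.145.251.65
  41.145.243.0/25 (41.145.243.0 - 41.145.243.127) does not contain 41.145.251.65
  41.145.252.0/22 (41.145.252.0 - 41.145.255.255) does not contain 41.145.251.65
  41.17.248.0/21 (41.17.248.0 - 41.17.255.255) does not contain 41.145.251.65
Longest matching prefix is /18 -> next hop Router M.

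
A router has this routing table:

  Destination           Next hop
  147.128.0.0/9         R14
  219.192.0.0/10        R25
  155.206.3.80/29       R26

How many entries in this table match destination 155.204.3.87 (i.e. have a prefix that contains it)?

0

No listed prefix contains 155.204.3.87.
Total matching entries: 0.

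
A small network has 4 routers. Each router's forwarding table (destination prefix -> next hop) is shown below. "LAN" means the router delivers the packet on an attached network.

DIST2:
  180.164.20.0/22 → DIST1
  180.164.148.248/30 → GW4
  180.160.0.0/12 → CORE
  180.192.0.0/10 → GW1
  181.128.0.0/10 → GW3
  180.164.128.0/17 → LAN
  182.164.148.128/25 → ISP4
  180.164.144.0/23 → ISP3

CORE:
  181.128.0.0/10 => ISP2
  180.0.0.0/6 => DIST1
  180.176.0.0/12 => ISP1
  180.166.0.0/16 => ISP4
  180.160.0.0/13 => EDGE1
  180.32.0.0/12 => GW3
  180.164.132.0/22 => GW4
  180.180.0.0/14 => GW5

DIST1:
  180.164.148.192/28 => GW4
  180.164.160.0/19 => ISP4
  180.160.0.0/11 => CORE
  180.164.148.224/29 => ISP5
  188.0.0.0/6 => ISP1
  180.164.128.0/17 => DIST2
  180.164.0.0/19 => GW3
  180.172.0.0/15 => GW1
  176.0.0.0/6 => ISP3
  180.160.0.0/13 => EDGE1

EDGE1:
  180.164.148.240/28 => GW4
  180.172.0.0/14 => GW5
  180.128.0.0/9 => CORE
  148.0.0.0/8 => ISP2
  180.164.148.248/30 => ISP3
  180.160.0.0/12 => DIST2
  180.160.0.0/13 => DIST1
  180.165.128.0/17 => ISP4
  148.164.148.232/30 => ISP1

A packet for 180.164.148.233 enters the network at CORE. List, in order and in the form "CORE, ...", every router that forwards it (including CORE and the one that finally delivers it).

At CORE: longest match for 180.164.148.233 is 180.160.0.0/13 -> EDGE1
At EDGE1: longest match for 180.164.148.233 is 180.160.0.0/13 -> DIST1
At DIST1: longest match for 180.164.148.233 is 180.164.128.0/17 -> DIST2
At DIST2: longest match for 180.164.148.233 is 180.164.128.0/17 -> LAN

CORE, EDGE1, DIST1, DIST2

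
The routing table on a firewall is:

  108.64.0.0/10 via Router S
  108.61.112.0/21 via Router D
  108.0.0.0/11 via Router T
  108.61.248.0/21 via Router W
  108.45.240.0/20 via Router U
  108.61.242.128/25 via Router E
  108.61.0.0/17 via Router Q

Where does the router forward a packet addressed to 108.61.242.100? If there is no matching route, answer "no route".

No entry's prefix contains 108.61.242.100; there is no default route.

no route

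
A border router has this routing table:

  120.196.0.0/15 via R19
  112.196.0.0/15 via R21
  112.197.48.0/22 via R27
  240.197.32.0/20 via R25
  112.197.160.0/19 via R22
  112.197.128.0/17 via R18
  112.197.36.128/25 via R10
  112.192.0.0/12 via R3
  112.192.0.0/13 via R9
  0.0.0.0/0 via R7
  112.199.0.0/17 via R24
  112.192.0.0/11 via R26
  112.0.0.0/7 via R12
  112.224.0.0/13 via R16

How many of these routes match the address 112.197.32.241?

6

Prefixes containing 112.197.32.241:
  0.0.0.0/0 (default, matches everything)
  112.0.0.0/7 (112.0.0.0 - 113.255.255.255)
  112.192.0.0/11 (112.192.0.0 - 112.223.255.255)
  112.192.0.0/12 (112.192.0.0 - 112.207.255.255)
  112.192.0.0/13 (112.192.0.0 - 112.199.255.255)
  112.196.0.0/15 (112.196.0.0 - 112.197.255.255)
Total matching entries: 6.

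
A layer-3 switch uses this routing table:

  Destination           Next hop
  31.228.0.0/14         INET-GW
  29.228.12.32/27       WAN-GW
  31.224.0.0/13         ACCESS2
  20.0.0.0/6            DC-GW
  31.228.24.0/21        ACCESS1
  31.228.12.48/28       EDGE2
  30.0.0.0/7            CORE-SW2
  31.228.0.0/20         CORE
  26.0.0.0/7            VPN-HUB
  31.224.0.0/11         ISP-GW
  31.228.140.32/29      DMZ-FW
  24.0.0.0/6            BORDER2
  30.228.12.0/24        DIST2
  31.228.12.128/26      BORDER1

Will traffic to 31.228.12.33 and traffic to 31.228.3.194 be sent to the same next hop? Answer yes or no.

31.228.12.33: longest match 31.228.0.0/20 -> CORE
31.228.3.194: longest match 31.228.0.0/20 -> CORE

yes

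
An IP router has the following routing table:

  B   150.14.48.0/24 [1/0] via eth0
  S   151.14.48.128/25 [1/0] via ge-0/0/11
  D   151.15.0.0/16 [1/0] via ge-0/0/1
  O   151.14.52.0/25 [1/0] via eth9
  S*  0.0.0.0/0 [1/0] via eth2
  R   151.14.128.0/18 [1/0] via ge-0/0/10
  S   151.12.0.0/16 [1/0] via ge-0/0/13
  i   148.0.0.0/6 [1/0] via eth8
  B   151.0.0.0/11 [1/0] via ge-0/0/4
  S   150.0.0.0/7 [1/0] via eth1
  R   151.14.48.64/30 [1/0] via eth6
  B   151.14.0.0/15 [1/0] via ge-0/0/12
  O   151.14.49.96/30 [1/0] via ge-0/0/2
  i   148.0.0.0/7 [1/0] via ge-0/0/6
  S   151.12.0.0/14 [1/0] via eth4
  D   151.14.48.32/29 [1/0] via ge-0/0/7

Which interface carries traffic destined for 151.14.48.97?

ge-0/0/12

Routes whose prefix contains 151.14.48.97:
  0.0.0.0/0 (default, matches everything) -> eth2
  148.0.0.0/6 (148.0.0.0 - 151.255.255.255) -> eth8
  150.0.0.0/7 (150.0.0.0 - 151.255.255.255) -> eth1
  151.0.0.0/11 (151.0.0.0 - 151.31.255.255) -> ge-0/0/4
  151.12.0.0/14 (151.12.0.0 - 151.15.255.255) -> eth4
  151.14.0.0/15 (151.14.0.0 - 151.15.255.255) -> ge-0/0/12
More-specific entries that do NOT match:
  151.14.48.64/30 (151.14.48.64 - 151.14.48.67) does not contain 151.14.48.97
  151.14.49.96/30 (151.14.49.96 - 151.14.49.99) does not contain 151.14.48.97
  151.14.48.32/29 (151.14.48.32 - 151.14.48.39) does not contain 151.14.48.97
  151.14.48.128/25 (151.14.48.128 - 151.14.48.255) does not contain 151.14.48.97
  151.14.52.0/25 (151.14.52.0 - 151.14.52.127) does not contain 151.14.48.97
  150.14.48.0/24 (150.14.48.0 - 150.14.48.255) does not contain 151.14.48.97
  151.14.128.0/18 (151.14.128.0 - 151.14.191.255) does not contain 151.14.48.97
  151.15.0.0/16 (151.15.0.0 - 151.15.255.255) does not contain 151.14.48.97
  151.12.0.0/16 (151.12.0.0 - 151.12.255.255) does not contain 151.14.48.97
Longest matching prefix is /15 -> interface ge-0/0/12.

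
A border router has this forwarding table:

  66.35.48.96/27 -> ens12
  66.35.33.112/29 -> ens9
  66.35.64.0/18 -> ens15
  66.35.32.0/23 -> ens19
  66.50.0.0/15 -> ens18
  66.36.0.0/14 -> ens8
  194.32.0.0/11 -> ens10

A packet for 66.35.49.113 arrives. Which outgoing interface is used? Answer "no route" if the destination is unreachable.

No entry's prefix contains 66.35.49.113; there is no default route.

no route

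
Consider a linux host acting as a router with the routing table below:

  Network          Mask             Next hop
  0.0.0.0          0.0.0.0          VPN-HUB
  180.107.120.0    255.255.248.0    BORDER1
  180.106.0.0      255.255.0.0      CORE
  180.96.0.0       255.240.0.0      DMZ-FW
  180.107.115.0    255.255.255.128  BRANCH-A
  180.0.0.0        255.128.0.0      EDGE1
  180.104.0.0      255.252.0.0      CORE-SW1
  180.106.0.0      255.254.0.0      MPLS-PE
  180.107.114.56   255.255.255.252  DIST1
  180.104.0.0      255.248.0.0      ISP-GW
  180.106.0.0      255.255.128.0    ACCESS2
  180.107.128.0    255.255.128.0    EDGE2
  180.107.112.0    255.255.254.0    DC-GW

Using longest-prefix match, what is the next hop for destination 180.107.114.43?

MPLS-PE

Routes whose prefix contains 180.107.114.43:
  0.0.0.0/0 (default, matches everything) -> VPN-HUB
  180.0.0.0/9 (180.0.0.0 - 180.127.255.255) -> EDGE1
  180.96.0.0/12 (180.96.0.0 - 180.111.255.255) -> DMZ-FW
  180.104.0.0/13 (180.104.0.0 - 180.111.255.255) -> ISP-GW
  180.104.0.0/14 (180.104.0.0 - 180.107.255.255) -> CORE-SW1
  180.106.0.0/15 (180.106.0.0 - 180.107.255.255) -> MPLS-PE
More-specific entries that do NOT match:
  180.107.114.56/30 (180.107.114.56 - 180.107.114.59) does not contain 180.107.114.43
  180.107.115.0/25 (180.107.115.0 - 180.107.115.127) does not contain 180.107.114.43
  180.107.112.0/23 (180.107.112.0 - 180.107.113.255) does not contain 180.107.114.43
  180.107.120.0/21 (180.107.120.0 - 180.107.127.255) does not contain 180.107.114.43
  180.106.0.0/17 (180.106.0.0 - 180.106.127.255) does not contain 180.107.114.43
  180.107.128.0/17 (180.107.128.0 - 180.107.255.255) does not contain 180.107.114.43
  180.106.0.0/16 (180.106.0.0 - 180.106.255.255) does not contain 180.107.114.43
Longest matching prefix is /15 -> next hop MPLS-PE.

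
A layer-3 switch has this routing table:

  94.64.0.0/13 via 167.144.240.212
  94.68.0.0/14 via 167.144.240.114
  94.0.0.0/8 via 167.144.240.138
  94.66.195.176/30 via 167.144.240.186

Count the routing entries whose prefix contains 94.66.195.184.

Prefixes containing 94.66.195.184:
  94.0.0.0/8 (94.0.0.0 - 94.255.255.255)
  94.64.0.0/13 (94.64.0.0 - 94.71.255.255)
Total matching entries: 2.

2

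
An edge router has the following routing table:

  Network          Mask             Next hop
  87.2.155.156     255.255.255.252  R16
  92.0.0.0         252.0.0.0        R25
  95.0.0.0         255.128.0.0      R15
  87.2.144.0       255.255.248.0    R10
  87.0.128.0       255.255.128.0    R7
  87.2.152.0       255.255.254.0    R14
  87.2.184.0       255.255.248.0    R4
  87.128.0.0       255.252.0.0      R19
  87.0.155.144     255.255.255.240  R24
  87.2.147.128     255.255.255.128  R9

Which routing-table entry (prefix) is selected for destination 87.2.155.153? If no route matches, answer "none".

none

87.2.155.153 is outside every listed prefix and there is no default route.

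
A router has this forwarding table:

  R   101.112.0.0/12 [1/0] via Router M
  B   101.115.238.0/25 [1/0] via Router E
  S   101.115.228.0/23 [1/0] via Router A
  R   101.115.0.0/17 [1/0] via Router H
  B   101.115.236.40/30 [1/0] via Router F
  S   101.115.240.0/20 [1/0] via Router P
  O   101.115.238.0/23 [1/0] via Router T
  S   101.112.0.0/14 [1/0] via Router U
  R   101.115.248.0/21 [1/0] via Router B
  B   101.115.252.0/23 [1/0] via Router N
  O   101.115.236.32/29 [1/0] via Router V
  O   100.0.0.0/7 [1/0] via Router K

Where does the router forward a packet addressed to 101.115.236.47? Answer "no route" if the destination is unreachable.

Router U

Routes whose prefix contains 101.115.236.47:
  100.0.0.0/7 (100.0.0.0 - 101.255.255.255) -> Router K
  101.112.0.0/12 (101.112.0.0 - 101.127.255.255) -> Router M
  101.112.0.0/14 (101.112.0.0 - 101.115.255.255) -> Router U
More-specific entries that do NOT match:
  101.115.236.40/30 (101.115.236.40 - 101.115.236.43) does not contain 101.115.236.47
  101.115.236.32/29 (101.115.236.32 - 101.115.236.39) does not contain 101.115.236.47
  101.115.238.0/25 (101.115.238.0 - 101.115.238.127) does not contain 101.115.236.47
  101.115.228.0/23 (101.115.228.0 - 101.115.229.255) does not contain 101.115.236.47
  101.115.238.0/23 (101.115.238.0 - 101.115.239.255) does not contain 101.115.236.47
  101.115.252.0/23 (101.115.252.0 - 101.115.253.255) does not contain 101.115.236.47
  101.115.248.0/21 (101.115.248.0 - 101.115.255.255) does not contain 101.115.236.47
  101.115.240.0/20 (101.115.240.0 - 101.115.255.255) does not contain 101.115.236.47
  101.115.0.0/17 (101.115.0.0 - 101.115.127.255) does not contain 101.115.236.47
Longest matching prefix is /14 -> next hop Router U.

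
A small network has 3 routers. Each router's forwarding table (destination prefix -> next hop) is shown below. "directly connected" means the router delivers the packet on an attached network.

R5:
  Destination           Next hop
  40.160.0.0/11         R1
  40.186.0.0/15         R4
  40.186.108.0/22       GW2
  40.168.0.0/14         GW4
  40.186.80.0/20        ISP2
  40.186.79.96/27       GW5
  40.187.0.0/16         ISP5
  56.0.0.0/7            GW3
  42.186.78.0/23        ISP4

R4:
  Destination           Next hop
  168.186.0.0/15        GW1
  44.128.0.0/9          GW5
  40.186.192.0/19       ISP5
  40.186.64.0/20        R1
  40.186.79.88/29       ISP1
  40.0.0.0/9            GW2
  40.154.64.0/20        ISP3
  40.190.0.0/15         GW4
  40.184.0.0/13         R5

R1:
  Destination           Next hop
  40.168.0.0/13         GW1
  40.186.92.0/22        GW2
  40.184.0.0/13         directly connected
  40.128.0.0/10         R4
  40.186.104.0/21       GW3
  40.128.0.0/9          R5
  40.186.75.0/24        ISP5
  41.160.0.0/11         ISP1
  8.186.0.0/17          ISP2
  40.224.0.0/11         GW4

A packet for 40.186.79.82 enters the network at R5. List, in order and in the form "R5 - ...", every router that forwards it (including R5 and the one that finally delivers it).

R5 - R4 - R1

At R5: longest match for 40.186.79.82 is 40.186.0.0/15 -> R4
At R4: longest match for 40.186.79.82 is 40.186.64.0/20 -> R1
At R1: longest match for 40.186.79.82 is 40.184.0.0/13 -> directly connected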